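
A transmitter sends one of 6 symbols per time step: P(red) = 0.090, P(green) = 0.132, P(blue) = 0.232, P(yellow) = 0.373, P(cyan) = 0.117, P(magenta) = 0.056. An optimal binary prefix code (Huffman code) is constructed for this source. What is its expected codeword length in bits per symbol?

2.395 bits/symbol

Repeatedly combine the two least-probable nodes; the expected code length is the sum of the merged weights.
merge 7/125 + 9/100 → 73/500
merge 117/1000 + 33/250 → 249/1000
merge 73/500 + 29/125 → 189/500
merge 249/1000 + 373/1000 → 311/500
merge 189/500 + 311/500 → 1
L = 73/500 + 249/1000 + 189/500 + 311/500 + 1 = 479/200 = 2.395 bits/symbol.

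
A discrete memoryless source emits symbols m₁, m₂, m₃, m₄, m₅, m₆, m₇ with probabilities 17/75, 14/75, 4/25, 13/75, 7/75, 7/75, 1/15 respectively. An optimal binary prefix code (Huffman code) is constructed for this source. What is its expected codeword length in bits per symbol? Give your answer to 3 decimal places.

Repeatedly combine the two least-probable nodes; the expected code length is the sum of the merged weights.
merge 1/15 + 7/75 → 4/25
merge 7/75 + 4/25 → 19/75
merge 4/25 + 13/75 → 1/3
merge 14/75 + 17/75 → 31/75
merge 19/75 + 1/3 → 44/75
merge 31/75 + 44/75 → 1
L = 4/25 + 19/75 + 1/3 + 31/75 + 44/75 + 1 = 206/75 ≈ 2.747 bits/symbol.

2.747 bits/symbol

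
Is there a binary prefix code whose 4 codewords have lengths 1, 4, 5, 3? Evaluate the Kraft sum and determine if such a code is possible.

0.71875; yes

With common denominator 2^5 = 32: Σ 2^(−ℓᵢ) = 16/32 + 2/32 + 1/32 + 4/32 = 23/32 = 0.71875.
Kraft's inequality requires Σ ≤ 1; here Σ = 0.71875 ≤ 1, so such a prefix code exists.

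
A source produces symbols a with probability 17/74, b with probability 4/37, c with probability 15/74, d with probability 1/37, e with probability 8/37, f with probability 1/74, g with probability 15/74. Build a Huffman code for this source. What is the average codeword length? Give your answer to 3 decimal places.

2.541 bits/symbol

Repeatedly combine the two least-probable nodes; the expected code length is the sum of the merged weights.
merge 1/74 + 1/37 → 3/74
merge 3/74 + 4/37 → 11/74
merge 11/74 + 15/74 → 13/37
merge 15/74 + 8/37 → 31/74
merge 17/74 + 13/37 → 43/74
merge 31/74 + 43/74 → 1
L = 3/74 + 11/74 + 13/37 + 31/74 + 43/74 + 1 = 94/37 ≈ 2.541 bits/symbol.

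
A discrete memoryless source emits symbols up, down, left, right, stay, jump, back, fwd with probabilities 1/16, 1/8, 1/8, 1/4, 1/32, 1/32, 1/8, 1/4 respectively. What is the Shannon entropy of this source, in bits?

Each probability is a power of 1/2, so log₂(1/p) is an integer.
H = Σ p·log₂(1/p) = 1/16·4 + 1/8·3 + 1/8·3 + 1/4·2 + 1/32·5 + 1/32·5 + 1/8·3 + 1/4·2 = 2.6875 bits.

2.6875 bits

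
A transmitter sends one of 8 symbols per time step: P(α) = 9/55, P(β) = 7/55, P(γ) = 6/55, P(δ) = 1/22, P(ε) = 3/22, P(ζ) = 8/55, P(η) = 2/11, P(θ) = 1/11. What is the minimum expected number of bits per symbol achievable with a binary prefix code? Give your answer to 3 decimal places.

Repeatedly combine the two least-probable nodes; the expected code length is the sum of the merged weights.
merge 1/22 + 1/11 → 3/22
merge 6/55 + 7/55 → 13/55
merge 3/22 + 3/22 → 3/11
merge 8/55 + 9/55 → 17/55
merge 2/11 + 13/55 → 23/55
merge 3/11 + 17/55 → 32/55
merge 23/55 + 32/55 → 1
L = 3/22 + 13/55 + 3/11 + 17/55 + 23/55 + 32/55 + 1 = 65/22 ≈ 2.955 bits/symbol.

2.955 bits/symbol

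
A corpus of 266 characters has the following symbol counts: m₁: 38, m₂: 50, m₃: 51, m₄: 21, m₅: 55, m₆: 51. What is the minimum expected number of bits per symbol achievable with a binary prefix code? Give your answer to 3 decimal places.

Probabilities are the counts divided by 266.
Repeatedly combine the two least-probable nodes; the expected code length is the sum of the merged weights.
merge 3/38 + 1/7 → 59/266
merge 25/133 + 51/266 → 101/266
merge 51/266 + 55/266 → 53/133
merge 59/266 + 101/266 → 80/133
merge 53/133 + 80/133 → 1
L = 59/266 + 101/266 + 53/133 + 80/133 + 1 = 346/133 ≈ 2.602 bits/symbol.

2.602 bits/symbol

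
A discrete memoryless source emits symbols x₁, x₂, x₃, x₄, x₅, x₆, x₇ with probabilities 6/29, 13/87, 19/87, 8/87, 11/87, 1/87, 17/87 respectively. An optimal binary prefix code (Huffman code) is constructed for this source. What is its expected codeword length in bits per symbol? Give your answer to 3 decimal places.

Repeatedly combine the two least-probable nodes; the expected code length is the sum of the merged weights.
merge 1/87 + 8/87 → 3/29
merge 3/29 + 11/87 → 20/87
merge 13/87 + 17/87 → 10/29
merge 6/29 + 19/87 → 37/87
merge 20/87 + 10/29 → 50/87
merge 37/87 + 50/87 → 1
L = 3/29 + 20/87 + 10/29 + 37/87 + 50/87 + 1 = 233/87 ≈ 2.678 bits/symbol.

2.678 bits/symbol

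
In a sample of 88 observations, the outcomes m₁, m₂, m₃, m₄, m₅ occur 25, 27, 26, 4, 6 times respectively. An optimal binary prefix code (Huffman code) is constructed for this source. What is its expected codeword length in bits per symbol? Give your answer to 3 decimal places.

Probabilities are the counts divided by 88.
Repeatedly combine the two least-probable nodes; the expected code length is the sum of the merged weights.
merge 1/22 + 3/44 → 5/44
merge 5/44 + 25/88 → 35/88
merge 13/44 + 27/88 → 53/88
merge 35/88 + 53/88 → 1
L = 5/44 + 35/88 + 53/88 + 1 = 93/44 ≈ 2.114 bits/symbol.

2.114 bits/symbol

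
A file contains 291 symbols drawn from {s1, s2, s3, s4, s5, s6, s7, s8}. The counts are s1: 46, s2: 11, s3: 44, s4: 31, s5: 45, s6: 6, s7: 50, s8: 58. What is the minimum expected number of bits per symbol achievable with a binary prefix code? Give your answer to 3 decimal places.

2.852 bits/symbol

Probabilities are the counts divided by 291.
Repeatedly combine the two least-probable nodes; the expected code length is the sum of the merged weights.
merge 2/97 + 11/291 → 17/291
merge 17/291 + 31/291 → 16/97
merge 44/291 + 15/97 → 89/291
merge 46/291 + 16/97 → 94/291
merge 50/291 + 58/291 → 36/97
merge 89/291 + 94/291 → 61/97
merge 36/97 + 61/97 → 1
L = 17/291 + 16/97 + 89/291 + 94/291 + 36/97 + 61/97 + 1 = 830/291 ≈ 2.852 bits/symbol.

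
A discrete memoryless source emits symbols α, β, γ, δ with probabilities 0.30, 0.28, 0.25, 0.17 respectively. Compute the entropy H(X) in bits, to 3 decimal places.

1.970 bits

H = −Σ pᵢ log₂ pᵢ.
−0.30·log₂(0.30) = 0.5211
−0.28·log₂(0.28) = 0.5142
−0.25·log₂(0.25) = 0.5000
−0.17·log₂(0.17) = 0.4346
Sum ≈ 1.9699 → 1.970 bits.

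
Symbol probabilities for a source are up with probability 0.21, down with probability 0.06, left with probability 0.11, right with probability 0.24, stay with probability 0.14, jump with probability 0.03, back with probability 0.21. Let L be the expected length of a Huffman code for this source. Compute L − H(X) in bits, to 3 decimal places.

0.048 bits

Entropy H = −Σ p log₂ p ≈ 2.5825 bits.
Huffman merges: 3/100+3/50→9/100; 9/100+11/100→1/5; 7/50+1/5→17/50; 21/100+21/100→21/50; 6/25+17/50→29/50; 21/50+29/50→1. L = 263/100 ≈ 2.6300.
L − H = 2.6300 − 2.5825 = 0.048 bits.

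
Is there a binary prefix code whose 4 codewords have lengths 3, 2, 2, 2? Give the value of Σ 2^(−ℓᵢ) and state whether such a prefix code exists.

With common denominator 2^3 = 8: Σ 2^(−ℓᵢ) = 1/8 + 2/8 + 2/8 + 2/8 = 7/8 = 0.875.
Kraft's inequality requires Σ ≤ 1; here Σ = 0.875 ≤ 1, so such a prefix code exists.

0.875; yes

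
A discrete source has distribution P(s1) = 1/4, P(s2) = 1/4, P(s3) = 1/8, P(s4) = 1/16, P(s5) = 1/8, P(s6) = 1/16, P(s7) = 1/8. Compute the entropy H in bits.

Each probability is a power of 1/2, so log₂(1/p) is an integer.
H = Σ p·log₂(1/p) = 1/4·2 + 1/4·2 + 1/8·3 + 1/16·4 + 1/8·3 + 1/16·4 + 1/8·3 = 2.625 bits.

2.625 bits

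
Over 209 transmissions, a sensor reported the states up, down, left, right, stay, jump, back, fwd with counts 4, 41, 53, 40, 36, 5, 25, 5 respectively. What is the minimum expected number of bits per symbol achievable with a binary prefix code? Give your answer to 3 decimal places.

Probabilities are the counts divided by 209.
Repeatedly combine the two least-probable nodes; the expected code length is the sum of the merged weights.
merge 4/209 + 5/209 → 9/209
merge 5/209 + 9/209 → 14/209
merge 14/209 + 25/209 → 39/209
merge 36/209 + 39/209 → 75/209
merge 40/209 + 41/209 → 81/209
merge 53/209 + 75/209 → 128/209
merge 81/209 + 128/209 → 1
L = 9/209 + 14/209 + 39/209 + 75/209 + 81/209 + 128/209 + 1 = 555/209 ≈ 2.656 bits/symbol.

2.656 bits/symbol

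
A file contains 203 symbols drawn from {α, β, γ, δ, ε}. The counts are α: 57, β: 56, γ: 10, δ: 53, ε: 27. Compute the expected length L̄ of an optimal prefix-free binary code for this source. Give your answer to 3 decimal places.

2.182 bits/symbol

Probabilities are the counts divided by 203.
Repeatedly combine the two least-probable nodes; the expected code length is the sum of the merged weights.
merge 10/203 + 27/203 → 37/203
merge 37/203 + 53/203 → 90/203
merge 8/29 + 57/203 → 113/203
merge 90/203 + 113/203 → 1
L = 37/203 + 90/203 + 113/203 + 1 = 443/203 ≈ 2.182 bits/symbol.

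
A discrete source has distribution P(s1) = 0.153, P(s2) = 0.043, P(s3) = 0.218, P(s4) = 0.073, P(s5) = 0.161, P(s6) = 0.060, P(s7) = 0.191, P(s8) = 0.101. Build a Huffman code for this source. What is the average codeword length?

Repeatedly combine the two least-probable nodes; the expected code length is the sum of the merged weights.
merge 43/1000 + 3/50 → 103/1000
merge 73/1000 + 101/1000 → 87/500
merge 103/1000 + 153/1000 → 32/125
merge 161/1000 + 87/500 → 67/200
merge 191/1000 + 109/500 → 409/1000
merge 32/125 + 67/200 → 591/1000
merge 409/1000 + 591/1000 → 1
L = 103/1000 + 87/500 + 32/125 + 67/200 + 409/1000 + 591/1000 + 1 = 717/250 = 2.868 bits/symbol.

2.868 bits/symbol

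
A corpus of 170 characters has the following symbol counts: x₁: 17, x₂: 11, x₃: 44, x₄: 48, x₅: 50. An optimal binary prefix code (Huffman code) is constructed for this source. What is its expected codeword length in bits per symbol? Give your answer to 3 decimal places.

Probabilities are the counts divided by 170.
Repeatedly combine the two least-probable nodes; the expected code length is the sum of the merged weights.
merge 11/170 + 1/10 → 14/85
merge 14/85 + 22/85 → 36/85
merge 24/85 + 5/17 → 49/85
merge 36/85 + 49/85 → 1
L = 14/85 + 36/85 + 49/85 + 1 = 184/85 ≈ 2.165 bits/symbol.

2.165 bits/symbol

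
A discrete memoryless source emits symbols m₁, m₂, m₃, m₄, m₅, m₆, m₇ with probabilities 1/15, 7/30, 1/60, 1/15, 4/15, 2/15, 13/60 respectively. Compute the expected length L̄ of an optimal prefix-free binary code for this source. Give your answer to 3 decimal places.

2.517 bits/symbol

Repeatedly combine the two least-probable nodes; the expected code length is the sum of the merged weights.
merge 1/60 + 1/15 → 1/12
merge 1/15 + 1/12 → 3/20
merge 2/15 + 3/20 → 17/60
merge 13/60 + 7/30 → 9/20
merge 4/15 + 17/60 → 11/20
merge 9/20 + 11/20 → 1
L = 1/12 + 3/20 + 17/60 + 9/20 + 11/20 + 1 = 151/60 ≈ 2.517 bits/symbol.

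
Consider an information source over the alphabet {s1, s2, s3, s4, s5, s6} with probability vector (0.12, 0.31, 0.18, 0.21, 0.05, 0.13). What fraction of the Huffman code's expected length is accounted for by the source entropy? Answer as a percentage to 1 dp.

97.5%

Entropy H = −Σ p log₂ p ≈ 2.4077 bits.
Huffman merges: 1/20+3/25→17/100; 13/100+17/100→3/10; 9/50+21/100→39/100; 3/10+31/100→61/100; 39/100+61/100→1. L = 247/100 ≈ 2.4700.
Efficiency = H/L = 2.4077/2.4700 = 97.5%.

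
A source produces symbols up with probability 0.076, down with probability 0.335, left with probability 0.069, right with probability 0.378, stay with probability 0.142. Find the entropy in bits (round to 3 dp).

2.008 bits

H = −Σ pᵢ log₂ pᵢ.
−0.076·log₂(0.076) = 0.2826
−0.335·log₂(0.335) = 0.5286
−0.069·log₂(0.069) = 0.2662
−0.378·log₂(0.378) = 0.5305
−0.142·log₂(0.142) = 0.3999
Sum ≈ 2.0077 → 2.008 bits.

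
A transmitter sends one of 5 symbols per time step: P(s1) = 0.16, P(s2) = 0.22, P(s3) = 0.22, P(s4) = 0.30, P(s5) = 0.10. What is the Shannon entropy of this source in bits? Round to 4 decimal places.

H = −Σ pᵢ log₂ pᵢ.
−0.16·log₂(0.16) = 0.4230
−0.22·log₂(0.22) = 0.4806
−0.22·log₂(0.22) = 0.4806
−0.30·log₂(0.30) = 0.5211
−0.10·log₂(0.10) = 0.3322
Sum ≈ 2.2374 → 2.2374 bits.

2.2374 bits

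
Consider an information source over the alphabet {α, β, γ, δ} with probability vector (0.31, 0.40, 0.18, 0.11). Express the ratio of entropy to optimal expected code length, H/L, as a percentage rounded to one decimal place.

Entropy H = −Σ p log₂ p ≈ 1.8482 bits.
Huffman merges: 11/100+9/50→29/100; 29/100+31/100→3/5; 2/5+3/5→1. L = 189/100 ≈ 1.8900.
Efficiency = H/L = 1.8482/1.8900 = 97.8%.

97.8%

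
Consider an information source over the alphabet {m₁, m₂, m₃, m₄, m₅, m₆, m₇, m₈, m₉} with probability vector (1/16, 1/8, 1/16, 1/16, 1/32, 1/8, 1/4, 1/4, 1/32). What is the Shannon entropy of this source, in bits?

2.8125 bits

Each probability is a power of 1/2, so log₂(1/p) is an integer.
H = Σ p·log₂(1/p) = 1/16·4 + 1/8·3 + 1/16·4 + 1/16·4 + 1/32·5 + 1/8·3 + 1/4·2 + 1/4·2 + 1/32·5 = 2.8125 bits.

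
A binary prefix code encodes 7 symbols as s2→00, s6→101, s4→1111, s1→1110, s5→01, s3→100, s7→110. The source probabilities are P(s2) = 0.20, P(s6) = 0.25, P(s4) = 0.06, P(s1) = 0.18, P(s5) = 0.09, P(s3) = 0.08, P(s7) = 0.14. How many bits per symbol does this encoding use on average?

L̄ = Σ pᵢ·ℓᵢ = 0.20·2 + 0.25·3 + 0.06·4 + 0.18·4 + 0.09·2 + 0.08·3 + 0.14·3 = 2.95 bits/symbol.

2.95 bits/symbol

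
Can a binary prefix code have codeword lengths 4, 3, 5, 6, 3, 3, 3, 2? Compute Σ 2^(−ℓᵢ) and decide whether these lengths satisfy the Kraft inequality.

With common denominator 2^6 = 64: Σ 2^(−ℓᵢ) = 4/64 + 8/64 + 2/64 + 1/64 + 8/64 + 8/64 + 8/64 + 16/64 = 55/64 = 0.859375.
Kraft's inequality requires Σ ≤ 1; here Σ = 0.859375 ≤ 1, so such a prefix code exists.

0.859375; yes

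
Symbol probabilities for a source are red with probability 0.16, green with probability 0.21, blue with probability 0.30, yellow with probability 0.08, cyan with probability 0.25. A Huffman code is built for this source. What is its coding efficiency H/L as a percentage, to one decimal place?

Entropy H = −Σ p log₂ p ≈ 2.2084 bits.
Huffman merges: 2/25+4/25→6/25; 21/100+6/25→9/20; 1/4+3/10→11/20; 9/20+11/20→1. L = 56/25 ≈ 2.2400.
Efficiency = H/L = 2.2084/2.2400 = 98.6%.

98.6%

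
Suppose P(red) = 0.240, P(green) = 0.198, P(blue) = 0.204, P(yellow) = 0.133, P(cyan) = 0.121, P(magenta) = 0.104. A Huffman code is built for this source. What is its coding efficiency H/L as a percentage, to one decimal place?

Entropy H = −Σ p log₂ p ≈ 2.5200 bits.
Huffman merges: 13/125+121/1000→9/40; 133/1000+99/500→331/1000; 51/250+9/40→429/1000; 6/25+331/1000→571/1000; 429/1000+571/1000→1. L = 639/250 ≈ 2.5560.
Efficiency = H/L = 2.5200/2.5560 = 98.6%.

98.6%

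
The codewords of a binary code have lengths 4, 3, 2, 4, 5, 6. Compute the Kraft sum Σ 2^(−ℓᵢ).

0.546875

With common denominator 2^6 = 64: Σ 2^(−ℓᵢ) = 4/64 + 8/64 + 16/64 + 4/64 + 2/64 + 1/64 = 35/64 = 0.546875.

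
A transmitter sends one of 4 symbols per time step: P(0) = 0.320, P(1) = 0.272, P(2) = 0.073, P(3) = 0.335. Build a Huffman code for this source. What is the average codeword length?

2 bits/symbol

Repeatedly combine the two least-probable nodes; the expected code length is the sum of the merged weights.
merge 73/1000 + 34/125 → 69/200
merge 8/25 + 67/200 → 131/200
merge 69/200 + 131/200 → 1
L = 69/200 + 131/200 + 1 = 2 bits/symbol.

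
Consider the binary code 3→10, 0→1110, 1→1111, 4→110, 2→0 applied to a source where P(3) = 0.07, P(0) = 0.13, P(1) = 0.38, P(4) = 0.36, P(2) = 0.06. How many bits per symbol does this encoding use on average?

L̄ = Σ pᵢ·ℓᵢ = 0.07·2 + 0.13·4 + 0.38·4 + 0.36·3 + 0.06·1 = 3.32 bits/symbol.

3.32 bits/symbol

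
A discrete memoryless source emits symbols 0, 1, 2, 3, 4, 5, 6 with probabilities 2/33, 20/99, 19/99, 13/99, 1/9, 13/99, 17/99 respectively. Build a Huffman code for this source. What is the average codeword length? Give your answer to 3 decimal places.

Repeatedly combine the two least-probable nodes; the expected code length is the sum of the merged weights.
merge 2/33 + 1/9 → 17/99
merge 13/99 + 13/99 → 26/99
merge 17/99 + 17/99 → 34/99
merge 19/99 + 20/99 → 13/33
merge 26/99 + 34/99 → 20/33
merge 13/33 + 20/33 → 1
L = 17/99 + 26/99 + 34/99 + 13/33 + 20/33 + 1 = 25/9 ≈ 2.778 bits/symbol.

2.778 bits/symbol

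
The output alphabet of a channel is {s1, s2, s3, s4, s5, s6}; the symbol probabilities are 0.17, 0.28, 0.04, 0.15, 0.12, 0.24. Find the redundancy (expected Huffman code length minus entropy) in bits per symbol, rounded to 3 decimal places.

0.064 bits

Entropy H = −Σ p log₂ p ≈ 2.4063 bits.
Huffman merges: 1/25+3/25→4/25; 3/20+4/25→31/100; 17/100+6/25→41/100; 7/25+31/100→59/100; 41/100+59/100→1. L = 247/100 ≈ 2.4700.
L − H = 2.4700 − 2.4063 = 0.064 bits.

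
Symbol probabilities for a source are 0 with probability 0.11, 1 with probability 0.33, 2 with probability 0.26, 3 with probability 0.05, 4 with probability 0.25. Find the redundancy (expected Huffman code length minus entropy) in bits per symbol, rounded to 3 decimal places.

0.061 bits

Entropy H = −Σ p log₂ p ≈ 2.0995 bits.
Huffman merges: 1/20+11/100→4/25; 4/25+1/4→41/100; 13/50+33/100→59/100; 41/100+59/100→1. L = 54/25 ≈ 2.1600.
L − H = 2.1600 − 2.0995 = 0.061 bits.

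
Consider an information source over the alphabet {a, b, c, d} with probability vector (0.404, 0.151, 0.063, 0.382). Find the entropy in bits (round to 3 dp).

H = −Σ pᵢ log₂ pᵢ.
−0.404·log₂(0.404) = 0.5283
−0.151·log₂(0.151) = 0.4118
−0.063·log₂(0.063) = 0.2513
−0.382·log₂(0.382) = 0.5304
Sum ≈ 1.7217 → 1.722 bits.

1.722 bits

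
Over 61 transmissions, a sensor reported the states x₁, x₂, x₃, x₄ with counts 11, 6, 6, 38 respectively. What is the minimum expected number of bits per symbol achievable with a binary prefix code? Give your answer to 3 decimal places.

Probabilities are the counts divided by 61.
Repeatedly combine the two least-probable nodes; the expected code length is the sum of the merged weights.
merge 6/61 + 6/61 → 12/61
merge 11/61 + 12/61 → 23/61
merge 23/61 + 38/61 → 1
L = 12/61 + 23/61 + 1 = 96/61 ≈ 1.574 bits/symbol.

1.574 bits/symbol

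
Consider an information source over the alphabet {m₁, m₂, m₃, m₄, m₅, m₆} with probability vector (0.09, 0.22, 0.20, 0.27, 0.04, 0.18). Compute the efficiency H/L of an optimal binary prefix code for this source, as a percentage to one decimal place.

Entropy H = −Σ p log₂ p ≈ 2.3987 bits.
Huffman merges: 1/25+9/100→13/100; 13/100+9/50→31/100; 1/5+11/50→21/50; 27/100+31/100→29/50; 21/50+29/50→1. L = 61/25 ≈ 2.4400.
Efficiency = H/L = 2.3987/2.4400 = 98.3%.

98.3%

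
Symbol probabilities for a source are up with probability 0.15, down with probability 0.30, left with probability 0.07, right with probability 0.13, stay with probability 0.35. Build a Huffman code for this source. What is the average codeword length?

2.2 bits/symbol

Repeatedly combine the two least-probable nodes; the expected code length is the sum of the merged weights.
merge 7/100 + 13/100 → 1/5
merge 3/20 + 1/5 → 7/20
merge 3/10 + 7/20 → 13/20
merge 7/20 + 13/20 → 1
L = 1/5 + 7/20 + 13/20 + 1 = 11/5 = 2.2 bits/symbol.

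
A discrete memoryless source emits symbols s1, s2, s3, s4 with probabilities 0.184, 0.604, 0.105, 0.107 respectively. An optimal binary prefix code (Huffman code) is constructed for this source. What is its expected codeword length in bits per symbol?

1.608 bits/symbol

Repeatedly combine the two least-probable nodes; the expected code length is the sum of the merged weights.
merge 21/200 + 107/1000 → 53/250
merge 23/125 + 53/250 → 99/250
merge 99/250 + 151/250 → 1
L = 53/250 + 99/250 + 1 = 201/125 = 1.608 bits/symbol.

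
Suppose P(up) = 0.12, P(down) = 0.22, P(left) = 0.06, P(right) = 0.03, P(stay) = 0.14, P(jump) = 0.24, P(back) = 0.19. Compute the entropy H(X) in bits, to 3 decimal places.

2.589 bits

H = −Σ pᵢ log₂ pᵢ.
−0.12·log₂(0.12) = 0.3671
−0.22·log₂(0.22) = 0.4806
−0.06·log₂(0.06) = 0.2435
−0.03·log₂(0.03) = 0.1518
−0.14·log₂(0.14) = 0.3971
−0.24·log₂(0.24) = 0.4941
−0.19·log₂(0.19) = 0.4552
Sum ≈ 2.5894 → 2.589 bits.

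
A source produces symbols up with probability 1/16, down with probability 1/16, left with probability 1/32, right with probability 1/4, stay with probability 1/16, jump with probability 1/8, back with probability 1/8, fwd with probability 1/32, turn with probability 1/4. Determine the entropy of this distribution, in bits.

2.8125 bits

Each probability is a power of 1/2, so log₂(1/p) is an integer.
H = Σ p·log₂(1/p) = 1/16·4 + 1/16·4 + 1/32·5 + 1/4·2 + 1/16·4 + 1/8·3 + 1/8·3 + 1/32·5 + 1/4·2 = 2.8125 bits.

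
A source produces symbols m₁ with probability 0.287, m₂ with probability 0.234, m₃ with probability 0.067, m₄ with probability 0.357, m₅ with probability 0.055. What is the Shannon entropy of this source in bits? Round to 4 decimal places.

2.0291 bits

H = −Σ pᵢ log₂ pᵢ.
−0.287·log₂(0.287) = 0.5169
−0.234·log₂(0.234) = 0.4903
−0.067·log₂(0.067) = 0.2613
−0.357·log₂(0.357) = 0.5305
−0.055·log₂(0.055) = 0.2301
Sum ≈ 2.0291 → 2.0291 bits.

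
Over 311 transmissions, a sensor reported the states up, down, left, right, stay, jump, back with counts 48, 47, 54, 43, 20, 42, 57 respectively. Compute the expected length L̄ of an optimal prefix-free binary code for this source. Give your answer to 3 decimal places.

Probabilities are the counts divided by 311.
Repeatedly combine the two least-probable nodes; the expected code length is the sum of the merged weights.
merge 20/311 + 42/311 → 62/311
merge 43/311 + 47/311 → 90/311
merge 48/311 + 54/311 → 102/311
merge 57/311 + 62/311 → 119/311
merge 90/311 + 102/311 → 192/311
merge 119/311 + 192/311 → 1
L = 62/311 + 90/311 + 102/311 + 119/311 + 192/311 + 1 = 876/311 ≈ 2.817 bits/symbol.

2.817 bits/symbol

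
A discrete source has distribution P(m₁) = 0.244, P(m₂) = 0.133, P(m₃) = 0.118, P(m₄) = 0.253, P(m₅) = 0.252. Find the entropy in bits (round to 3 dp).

H = −Σ pᵢ log₂ pᵢ.
−0.244·log₂(0.244) = 0.4966
−0.133·log₂(0.133) = 0.3871
−0.118·log₂(0.118) = 0.3638
−0.253·log₂(0.253) = 0.5016
−0.252·log₂(0.252) = 0.5011
Sum ≈ 2.2502 → 2.250 bits.

2.250 bits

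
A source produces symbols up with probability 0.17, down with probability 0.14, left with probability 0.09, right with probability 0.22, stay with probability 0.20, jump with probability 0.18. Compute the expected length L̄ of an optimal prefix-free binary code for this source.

2.58 bits/symbol

Repeatedly combine the two least-probable nodes; the expected code length is the sum of the merged weights.
merge 9/100 + 7/50 → 23/100
merge 17/100 + 9/50 → 7/20
merge 1/5 + 11/50 → 21/50
merge 23/100 + 7/20 → 29/50
merge 21/50 + 29/50 → 1
L = 23/100 + 7/20 + 21/50 + 29/50 + 1 = 129/50 = 2.58 bits/symbol.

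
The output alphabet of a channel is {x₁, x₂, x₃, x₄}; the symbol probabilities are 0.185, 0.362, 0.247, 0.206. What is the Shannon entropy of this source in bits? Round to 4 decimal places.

H = −Σ pᵢ log₂ pᵢ.
−0.185·log₂(0.185) = 0.4504
−0.362·log₂(0.362) = 0.5307
−0.247·log₂(0.247) = 0.4983
−0.206·log₂(0.206) = 0.4695
Sum ≈ 1.9489 → 1.9489 bits.

1.9489 bits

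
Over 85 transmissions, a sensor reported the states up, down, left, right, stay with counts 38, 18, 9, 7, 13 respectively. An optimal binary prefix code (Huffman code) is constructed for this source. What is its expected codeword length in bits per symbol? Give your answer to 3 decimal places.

2.082 bits/symbol

Probabilities are the counts divided by 85.
Repeatedly combine the two least-probable nodes; the expected code length is the sum of the merged weights.
merge 7/85 + 9/85 → 16/85
merge 13/85 + 16/85 → 29/85
merge 18/85 + 29/85 → 47/85
merge 38/85 + 47/85 → 1
L = 16/85 + 29/85 + 47/85 + 1 = 177/85 ≈ 2.082 bits/symbol.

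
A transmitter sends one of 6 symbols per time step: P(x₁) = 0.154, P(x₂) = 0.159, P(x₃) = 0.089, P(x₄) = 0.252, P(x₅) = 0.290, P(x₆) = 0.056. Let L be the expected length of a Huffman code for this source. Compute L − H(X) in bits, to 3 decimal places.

0.044 bits

Entropy H = −Σ p log₂ p ≈ 2.4000 bits.
Huffman merges: 7/125+89/1000→29/200; 29/200+77/500→299/1000; 159/1000+63/250→411/1000; 29/100+299/1000→589/1000; 411/1000+589/1000→1. L = 611/250 ≈ 2.4440.
L − H = 2.4440 − 2.4000 = 0.044 bits.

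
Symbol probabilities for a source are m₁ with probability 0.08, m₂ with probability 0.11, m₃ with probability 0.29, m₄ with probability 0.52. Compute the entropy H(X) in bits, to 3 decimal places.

1.650 bits

H = −Σ pᵢ log₂ pᵢ.
−0.08·log₂(0.08) = 0.2915
−0.11·log₂(0.11) = 0.3503
−0.29·log₂(0.29) = 0.5179
−0.52·log₂(0.52) = 0.4906
Sum ≈ 1.6503 → 1.650 bits.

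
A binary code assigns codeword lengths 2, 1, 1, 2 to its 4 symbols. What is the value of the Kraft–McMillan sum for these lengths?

With common denominator 2^2 = 4: Σ 2^(−ℓᵢ) = 1/4 + 2/4 + 2/4 + 1/4 = 6/4 = 1.5.

1.5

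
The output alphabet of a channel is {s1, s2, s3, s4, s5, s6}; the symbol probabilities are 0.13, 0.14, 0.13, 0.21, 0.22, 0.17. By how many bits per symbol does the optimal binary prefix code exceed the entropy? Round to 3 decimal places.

Entropy H = −Σ p log₂ p ≈ 2.5504 bits.
Huffman merges: 13/100+13/100→13/50; 7/50+17/100→31/100; 21/100+11/50→43/100; 13/50+31/100→57/100; 43/100+57/100→1. L = 257/100 ≈ 2.5700.
L − H = 2.5700 − 2.5504 = 0.020 bits.

0.020 bits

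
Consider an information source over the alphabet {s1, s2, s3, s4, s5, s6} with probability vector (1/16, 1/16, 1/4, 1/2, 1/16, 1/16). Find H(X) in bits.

Each probability is a power of 1/2, so log₂(1/p) is an integer.
H = Σ p·log₂(1/p) = 1/16·4 + 1/16·4 + 1/4·2 + 1/2·1 + 1/16·4 + 1/16·4 = 2 bits.

2 bits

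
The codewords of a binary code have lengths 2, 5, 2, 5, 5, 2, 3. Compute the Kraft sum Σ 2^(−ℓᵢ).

With common denominator 2^5 = 32: Σ 2^(−ℓᵢ) = 8/32 + 1/32 + 8/32 + 1/32 + 1/32 + 8/32 + 4/32 = 31/32 = 0.96875.

0.96875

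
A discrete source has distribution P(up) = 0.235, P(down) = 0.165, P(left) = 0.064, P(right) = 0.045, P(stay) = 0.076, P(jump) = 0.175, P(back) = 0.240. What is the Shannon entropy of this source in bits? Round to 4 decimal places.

H = −Σ pᵢ log₂ pᵢ.
−0.235·log₂(0.235) = 0.4910
−0.165·log₂(0.165) = 0.4289
−0.064·log₂(0.064) = 0.2538
−0.045·log₂(0.045) = 0.2013
−0.076·log₂(0.076) = 0.2826
−0.175·log₂(0.175) = 0.4401
−0.240·log₂(0.240) = 0.4941
Sum ≈ 2.5918 → 2.5918 bits.

2.5918 bits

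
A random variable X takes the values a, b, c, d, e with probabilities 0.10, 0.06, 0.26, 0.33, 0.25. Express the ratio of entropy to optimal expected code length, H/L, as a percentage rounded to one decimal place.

Entropy H = −Σ p log₂ p ≈ 2.1088 bits.
Huffman merges: 3/50+1/10→4/25; 4/25+1/4→41/100; 13/50+33/100→59/100; 41/100+59/100→1. L = 54/25 ≈ 2.1600.
Efficiency = H/L = 2.1088/2.1600 = 97.6%.

97.6%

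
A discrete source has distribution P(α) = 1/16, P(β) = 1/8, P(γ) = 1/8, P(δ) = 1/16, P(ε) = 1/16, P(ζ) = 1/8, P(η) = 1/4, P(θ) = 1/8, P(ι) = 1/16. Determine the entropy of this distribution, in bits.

Each probability is a power of 1/2, so log₂(1/p) is an integer.
H = Σ p·log₂(1/p) = 1/16·4 + 1/8·3 + 1/8·3 + 1/16·4 + 1/16·4 + 1/8·3 + 1/4·2 + 1/8·3 + 1/16·4 = 3 bits.

3 bits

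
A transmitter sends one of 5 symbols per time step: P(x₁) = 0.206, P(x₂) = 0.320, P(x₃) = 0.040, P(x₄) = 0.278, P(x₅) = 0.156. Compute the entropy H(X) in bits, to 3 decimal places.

2.113 bits

H = −Σ pᵢ log₂ pᵢ.
−0.206·log₂(0.206) = 0.4695
−0.320·log₂(0.320) = 0.5260
−0.040·log₂(0.040) = 0.1858
−0.278·log₂(0.278) = 0.5134
−0.156·log₂(0.156) = 0.4181
Sum ≈ 2.1129 → 2.113 bits.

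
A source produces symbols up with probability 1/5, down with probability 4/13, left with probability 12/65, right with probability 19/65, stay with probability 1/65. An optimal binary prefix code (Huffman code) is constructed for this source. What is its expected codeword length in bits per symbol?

2.2 bits/symbol

Repeatedly combine the two least-probable nodes; the expected code length is the sum of the merged weights.
merge 1/65 + 12/65 → 1/5
merge 1/5 + 1/5 → 2/5
merge 19/65 + 4/13 → 3/5
merge 2/5 + 3/5 → 1
L = 1/5 + 2/5 + 3/5 + 1 = 11/5 = 2.2 bits/symbol.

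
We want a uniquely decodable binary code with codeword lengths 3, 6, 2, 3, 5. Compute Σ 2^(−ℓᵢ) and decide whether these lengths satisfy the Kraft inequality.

With common denominator 2^6 = 64: Σ 2^(−ℓᵢ) = 8/64 + 1/64 + 16/64 + 8/64 + 2/64 = 35/64 = 0.546875.
Kraft's inequality requires Σ ≤ 1; here Σ = 0.546875 ≤ 1, so such a prefix code exists.

0.546875; yes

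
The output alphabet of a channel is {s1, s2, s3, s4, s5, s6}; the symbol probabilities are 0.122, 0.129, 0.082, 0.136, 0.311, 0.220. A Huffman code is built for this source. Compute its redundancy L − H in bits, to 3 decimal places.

Entropy H = −Σ p log₂ p ≈ 2.4434 bits.
Huffman merges: 41/500+61/500→51/250; 129/1000+17/125→53/200; 51/250+11/50→53/125; 53/200+311/1000→72/125; 53/125+72/125→1. L = 2469/1000 ≈ 2.4690.
L − H = 2.4690 − 2.4434 = 0.026 bits.

0.026 bits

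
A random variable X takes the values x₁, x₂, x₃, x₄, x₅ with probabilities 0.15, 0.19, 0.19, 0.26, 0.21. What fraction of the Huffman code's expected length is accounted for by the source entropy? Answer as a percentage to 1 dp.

98.3%

Entropy H = −Σ p log₂ p ≈ 2.2991 bits.
Huffman merges: 3/20+19/100→17/50; 19/100+21/100→2/5; 13/50+17/50→3/5; 2/5+3/5→1. L = 117/50 ≈ 2.3400.
Efficiency = H/L = 2.2991/2.3400 = 98.3%.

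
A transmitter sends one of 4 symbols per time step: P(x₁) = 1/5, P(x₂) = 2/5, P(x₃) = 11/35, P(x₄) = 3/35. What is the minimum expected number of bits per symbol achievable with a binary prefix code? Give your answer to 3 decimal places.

Repeatedly combine the two least-probable nodes; the expected code length is the sum of the merged weights.
merge 3/35 + 1/5 → 2/7
merge 2/7 + 11/35 → 3/5
merge 2/5 + 3/5 → 1
L = 2/7 + 3/5 + 1 = 66/35 ≈ 1.886 bits/symbol.

1.886 bits/symbol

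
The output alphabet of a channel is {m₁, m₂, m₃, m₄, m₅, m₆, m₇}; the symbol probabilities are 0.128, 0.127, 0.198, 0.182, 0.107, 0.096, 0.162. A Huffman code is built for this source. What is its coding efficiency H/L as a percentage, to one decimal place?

98.6%

Entropy H = −Σ p log₂ p ≈ 2.7626 bits.
Huffman merges: 12/125+107/1000→203/1000; 127/1000+16/125→51/200; 81/500+91/500→43/125; 99/500+203/1000→401/1000; 51/200+43/125→599/1000; 401/1000+599/1000→1. L = 1401/500 ≈ 2.8020.
Efficiency = H/L = 2.7626/2.8020 = 98.6%.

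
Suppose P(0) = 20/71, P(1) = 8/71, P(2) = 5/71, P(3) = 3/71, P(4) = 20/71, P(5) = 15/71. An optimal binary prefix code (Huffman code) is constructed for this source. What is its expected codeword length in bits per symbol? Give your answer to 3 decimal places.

Repeatedly combine the two least-probable nodes; the expected code length is the sum of the merged weights.
merge 3/71 + 5/71 → 8/71
merge 8/71 + 8/71 → 16/71
merge 15/71 + 16/71 → 31/71
merge 20/71 + 20/71 → 40/71
merge 31/71 + 40/71 → 1
L = 8/71 + 16/71 + 31/71 + 40/71 + 1 = 166/71 ≈ 2.338 bits/symbol.

2.338 bits/symbol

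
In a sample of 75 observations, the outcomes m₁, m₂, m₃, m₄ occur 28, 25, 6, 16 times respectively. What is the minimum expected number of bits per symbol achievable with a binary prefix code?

1.92 bits/symbol

Probabilities are the counts divided by 75.
Repeatedly combine the two least-probable nodes; the expected code length is the sum of the merged weights.
merge 2/25 + 16/75 → 22/75
merge 22/75 + 1/3 → 47/75
merge 28/75 + 47/75 → 1
L = 22/75 + 47/75 + 1 = 48/25 = 1.92 bits/symbol.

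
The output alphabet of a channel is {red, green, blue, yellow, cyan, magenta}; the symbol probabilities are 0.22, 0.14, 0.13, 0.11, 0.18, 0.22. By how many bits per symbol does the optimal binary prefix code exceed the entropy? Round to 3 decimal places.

0.024 bits

Entropy H = −Σ p log₂ p ≈ 2.5365 bits.
Huffman merges: 11/100+13/100→6/25; 7/50+9/50→8/25; 11/50+11/50→11/25; 6/25+8/25→14/25; 11/25+14/25→1. L = 64/25 ≈ 2.5600.
L − H = 2.5600 − 2.5365 = 0.024 bits.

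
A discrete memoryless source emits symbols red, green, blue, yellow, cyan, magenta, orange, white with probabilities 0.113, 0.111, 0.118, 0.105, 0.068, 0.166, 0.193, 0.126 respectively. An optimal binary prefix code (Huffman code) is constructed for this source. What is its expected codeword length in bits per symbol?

2.98 bits/symbol

Repeatedly combine the two least-probable nodes; the expected code length is the sum of the merged weights.
merge 17/250 + 21/200 → 173/1000
merge 111/1000 + 113/1000 → 28/125
merge 59/500 + 63/500 → 61/250
merge 83/500 + 173/1000 → 339/1000
merge 193/1000 + 28/125 → 417/1000
merge 61/250 + 339/1000 → 583/1000
merge 417/1000 + 583/1000 → 1
L = 173/1000 + 28/125 + 61/250 + 339/1000 + 417/1000 + 583/1000 + 1 = 149/50 = 2.98 bits/symbol.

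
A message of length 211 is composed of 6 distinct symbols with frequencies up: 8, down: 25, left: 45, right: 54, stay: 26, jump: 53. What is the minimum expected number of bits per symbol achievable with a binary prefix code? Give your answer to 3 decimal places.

2.436 bits/symbol

Probabilities are the counts divided by 211.
Repeatedly combine the two least-probable nodes; the expected code length is the sum of the merged weights.
merge 8/211 + 25/211 → 33/211
merge 26/211 + 33/211 → 59/211
merge 45/211 + 53/211 → 98/211
merge 54/211 + 59/211 → 113/211
merge 98/211 + 113/211 → 1
L = 33/211 + 59/211 + 98/211 + 113/211 + 1 = 514/211 ≈ 2.436 bits/symbol.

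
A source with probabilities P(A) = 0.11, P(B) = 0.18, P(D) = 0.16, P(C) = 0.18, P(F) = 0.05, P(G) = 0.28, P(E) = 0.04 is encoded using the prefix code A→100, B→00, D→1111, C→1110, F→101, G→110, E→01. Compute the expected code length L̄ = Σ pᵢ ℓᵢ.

3.12 bits/symbol

L̄ = Σ pᵢ·ℓᵢ = 0.11·3 + 0.18·2 + 0.16·4 + 0.18·4 + 0.05·3 + 0.28·3 + 0.04·2 = 3.12 bits/symbol.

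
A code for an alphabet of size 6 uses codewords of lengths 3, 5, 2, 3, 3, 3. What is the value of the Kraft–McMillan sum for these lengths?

0.78125

With common denominator 2^5 = 32: Σ 2^(−ℓᵢ) = 4/32 + 1/32 + 8/32 + 4/32 + 4/32 + 4/32 = 25/32 = 0.78125.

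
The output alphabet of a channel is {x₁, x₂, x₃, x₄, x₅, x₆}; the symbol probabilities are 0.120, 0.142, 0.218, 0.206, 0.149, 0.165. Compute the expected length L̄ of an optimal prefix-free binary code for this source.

2.576 bits/symbol

Repeatedly combine the two least-probable nodes; the expected code length is the sum of the merged weights.
merge 3/25 + 71/500 → 131/500
merge 149/1000 + 33/200 → 157/500
merge 103/500 + 109/500 → 53/125
merge 131/500 + 157/500 → 72/125
merge 53/125 + 72/125 → 1
L = 131/500 + 157/500 + 53/125 + 72/125 + 1 = 322/125 = 2.576 bits/symbol.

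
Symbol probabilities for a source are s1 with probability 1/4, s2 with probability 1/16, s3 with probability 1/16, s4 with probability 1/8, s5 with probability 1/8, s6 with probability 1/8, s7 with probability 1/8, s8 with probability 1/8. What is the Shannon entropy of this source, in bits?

Each probability is a power of 1/2, so log₂(1/p) is an integer.
H = Σ p·log₂(1/p) = 1/4·2 + 1/16·4 + 1/16·4 + 1/8·3 + 1/8·3 + 1/8·3 + 1/8·3 + 1/8·3 = 2.875 bits.

2.875 bits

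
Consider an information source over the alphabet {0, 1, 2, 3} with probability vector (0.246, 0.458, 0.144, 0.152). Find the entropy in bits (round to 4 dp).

H = −Σ pᵢ log₂ pᵢ.
−0.246·log₂(0.246) = 0.4977
−0.458·log₂(0.458) = 0.5160
−0.144·log₂(0.144) = 0.4026
−0.152·log₂(0.152) = 0.4131
Sum ≈ 1.8294 → 1.8294 bits.

1.8294 bits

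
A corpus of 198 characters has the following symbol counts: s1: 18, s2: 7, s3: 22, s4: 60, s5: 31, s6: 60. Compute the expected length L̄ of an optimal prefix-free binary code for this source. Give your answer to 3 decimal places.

Probabilities are the counts divided by 198.
Repeatedly combine the two least-probable nodes; the expected code length is the sum of the merged weights.
merge 7/198 + 1/11 → 25/198
merge 1/9 + 25/198 → 47/198
merge 31/198 + 47/198 → 13/33
merge 10/33 + 10/33 → 20/33
merge 13/33 + 20/33 → 1
L = 25/198 + 47/198 + 13/33 + 20/33 + 1 = 26/11 ≈ 2.364 bits/symbol.

2.364 bits/symbol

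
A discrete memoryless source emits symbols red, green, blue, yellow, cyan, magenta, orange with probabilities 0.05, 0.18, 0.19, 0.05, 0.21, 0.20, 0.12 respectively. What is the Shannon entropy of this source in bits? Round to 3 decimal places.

2.637 bits

H = −Σ pᵢ log₂ pᵢ.
−0.05·log₂(0.05) = 0.2161
−0.18·log₂(0.18) = 0.4453
−0.19·log₂(0.19) = 0.4552
−0.05·log₂(0.05) = 0.2161
−0.21·log₂(0.21) = 0.4728
−0.20·log₂(0.20) = 0.4644
−0.12·log₂(0.12) = 0.3671
Sum ≈ 2.6370 → 2.637 bits.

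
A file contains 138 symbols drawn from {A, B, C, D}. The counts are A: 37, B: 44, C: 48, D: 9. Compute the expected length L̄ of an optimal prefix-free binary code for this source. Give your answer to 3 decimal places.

1.986 bits/symbol

Probabilities are the counts divided by 138.
Repeatedly combine the two least-probable nodes; the expected code length is the sum of the merged weights.
merge 3/46 + 37/138 → 1/3
merge 22/69 + 1/3 → 15/23
merge 8/23 + 15/23 → 1
L = 1/3 + 15/23 + 1 = 137/69 ≈ 1.986 bits/symbol.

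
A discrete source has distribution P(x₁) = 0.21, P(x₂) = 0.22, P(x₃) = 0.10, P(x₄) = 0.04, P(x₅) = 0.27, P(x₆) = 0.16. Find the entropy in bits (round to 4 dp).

2.4044 bits

H = −Σ pᵢ log₂ pᵢ.
−0.21·log₂(0.21) = 0.4728
−0.22·log₂(0.22) = 0.4806
−0.10·log₂(0.10) = 0.3322
−0.04·log₂(0.04) = 0.1858
−0.27·log₂(0.27) = 0.5100
−0.16·log₂(0.16) = 0.4230
Sum ≈ 2.4044 → 2.4044 bits.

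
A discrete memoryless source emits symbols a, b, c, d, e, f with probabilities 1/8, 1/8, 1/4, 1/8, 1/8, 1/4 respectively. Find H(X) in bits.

Each probability is a power of 1/2, so log₂(1/p) is an integer.
H = Σ p·log₂(1/p) = 1/8·3 + 1/8·3 + 1/4·2 + 1/8·3 + 1/8·3 + 1/4·2 = 2.5 bits.

2.5 bits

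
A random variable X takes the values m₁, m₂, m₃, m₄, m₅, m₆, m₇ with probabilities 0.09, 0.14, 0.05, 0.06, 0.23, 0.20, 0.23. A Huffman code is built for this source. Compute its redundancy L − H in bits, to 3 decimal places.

Entropy H = −Σ p log₂ p ≈ 2.6091 bits.
Huffman merges: 1/20+3/50→11/100; 9/100+11/100→1/5; 7/50+1/5→17/50; 1/5+23/100→43/100; 23/100+17/50→57/100; 43/100+57/100→1. L = 53/20 ≈ 2.6500.
L − H = 2.6500 − 2.6091 = 0.041 bits.

0.041 bits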